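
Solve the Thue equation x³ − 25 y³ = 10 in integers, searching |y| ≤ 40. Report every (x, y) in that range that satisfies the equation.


The equation is x³ - 25y³ = 10. For fixed y, x³ = 25·y³ + 10, so a solution requires the RHS to be a perfect cube.
Strategy: iterate y from -40 to 40, compute RHS = 25·y³ + 10, and check whether it is a (positive or negative) perfect cube.
Check small values of y:
  y = 0: RHS = 10 is not a perfect cube.
  y = 1: RHS = 35 is not a perfect cube.
  y = -1: RHS = -15 is not a perfect cube.
  y = 2: RHS = 210 is not a perfect cube.
  y = -2: RHS = -190 is not a perfect cube.
  y = 3: RHS = 685 is not a perfect cube.
  y = -3: RHS = -665 is not a perfect cube.
Continuing the search up to |y| = 40 finds no solutions either.
No (x, y) in the scanned range satisfies the equation.

No integer solutions with |y| ≤ 40.


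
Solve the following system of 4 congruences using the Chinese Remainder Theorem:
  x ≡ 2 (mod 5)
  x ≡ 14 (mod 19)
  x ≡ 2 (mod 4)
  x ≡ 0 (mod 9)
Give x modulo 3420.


Product of moduli M = 5 · 19 · 4 · 9 = 3420.
Merge one congruence at a time:
  Start: x ≡ 2 (mod 5).
  Combine with x ≡ 14 (mod 19); new modulus lcm = 95.
    Write x = 2 + 5·t and substitute into x ≡ 14 (mod 19): 5·t ≡ 14 − 2 = 12 (mod 19).
    The inverse of 5 mod 19 is 4 (since 5·4 = 20 = 1·19 + 1), so t ≡ 4·12 = 48 ≡ 10 (mod 19).
    Then x = 2 + 5·10 = 52, valid modulo lcm(5, 19) = 95: x ≡ 52 (mod 95).
  Combine with x ≡ 2 (mod 4); new modulus lcm = 380.
    Write x = 52 + 95·t and substitute into x ≡ 2 (mod 4): 95·t ≡ 2 − 52 = -50 (mod 4).
    Reduce coefficients mod 4: 3·t ≡ 2 (mod 4).
    The inverse of 3 mod 4 is 3 (since 3·3 = 9 = 2·4 + 1), so t ≡ 3·2 = 6 ≡ 2 (mod 4).
    Then x = 52 + 95·2 = 242, valid modulo lcm(95, 4) = 380: x ≡ 242 (mod 380).
  Combine with x ≡ 0 (mod 9); new modulus lcm = 3420.
    Write x = 242 + 380·t and substitute into x ≡ 0 (mod 9): 380·t ≡ 0 − 242 = -242 (mod 9).
    Reduce coefficients mod 9: 2·t ≡ 1 (mod 9).
    The inverse of 2 mod 9 is 5 (since 2·5 = 10 = 1·9 + 1), so t ≡ 5·1 = 5 ≡ 5 (mod 9).
    Then x = 242 + 380·5 = 2142, valid modulo lcm(380, 9) = 3420: x ≡ 2142 (mod 3420).
Verify against each original: 2142 mod 5 = 2, 2142 mod 19 = 14, 2142 mod 4 = 2, 2142 mod 9 = 0.

x ≡ 2142 (mod 3420).


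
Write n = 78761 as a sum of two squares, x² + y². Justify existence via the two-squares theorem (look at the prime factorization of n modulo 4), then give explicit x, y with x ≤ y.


Step 1: Factor n = 78761 = 17 · 41 · 113.
Step 2: Check the mod-4 condition on each prime factor: 17 ≡ 1 (mod 4), exponent 1; 41 ≡ 1 (mod 4), exponent 1; 113 ≡ 1 (mod 4), exponent 1.
All primes ≡ 3 (mod 4) appear to even exponent (or don't appear), so by the two-squares theorem n IS expressible as a sum of two squares.
Step 3: Build a representation. Here n = 17 · 41 · 113 is a product of primes ≡ 1 (mod 4). Each prime p ≡ 1 (mod 4) is itself a sum of two squares; find a² by testing p − a² for a perfect square:
  17: 17 − 1² = 16 = 4² ⇒ 17 = 1² + 4².
  41: 41 − 1² = 40, 41 − 2² = 37, 41 − 3² = 32, 41 − 4² = 25 = 5² ⇒ 41 = 4² + 5².
  113: 113 − 1² = 112, 113 − 2² = 109, 113 − 3² = 104, 113 − 4² = 97, 113 − 5² = 88, 113 − 6² = 77, 113 − 7² = 64 = 8² ⇒ 113 = 7² + 8².
  Combine using the Brahmagupta–Fibonacci identity (a² + b²)(c² + d²) = (ac − bd)² + (ad + bc)² = (ac + bd)² + (ad − bc)²:
  17 · 41 = 697: from (1² + 4²)(4² + 5²), take (1·4 − 4·5, 1·5 + 4·4) = (4 − 20, 5 + 16) = (-16, 21); dropping signs (only squares matter) gives (16, 21); check 16² + 21² = 256 + 441 = 697 ✓.
  697 · 113 = 78761: from (16² + 21²)(7² + 8²), take (16·7 − 21·8, 16·8 + 21·7) = (112 − 168, 128 + 147) = (-56, 275); dropping signs (only squares matter) gives (56, 275); check 56² + 275² = 3136 + 75625 = 78761 ✓.
Step 4: Order so x ≤ y and verify: 56² + 275² = 3136 + 75625 = 78761 = n. ✓

n = 78761 = 56² + 275² (one valid representation with x ≤ y).


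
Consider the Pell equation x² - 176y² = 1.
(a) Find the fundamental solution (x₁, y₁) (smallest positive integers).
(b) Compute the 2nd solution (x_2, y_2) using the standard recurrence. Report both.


Step 1: Find the fundamental solution (x₁, y₁) of x² - 176y² = 1.
  Expand √176 as a continued fraction. a₀ = ⌊√176⌋ = 13; iterate m_{k+1} = d_k·a_k − m_k, d_{k+1} = (176 − m_{k+1}²)/d_k, a_{k+1} = ⌊(a₀ + m_{k+1})/d_{k+1}⌋ (starting m₀ = 0, d₀ = 1), with convergents p_k = a_k·p_{k-1} + p_{k-2}, q_k = a_k·q_{k-1} + q_{k-2} (p₋₁ = 1, q₋₁ = 0):
  k = 0: a₀ = 13; p₀/q₀ = 13/1; p₀² − 176·q₀² = 169 − 176 = -7.
  k = 1: m = 13, d = 7, a = ⌊(13 + 13)/7⌋ = 3; p/q = (3·13 + 1)/(3·1 + 0) = 40/3; p² − 176·q² = 1600 − 1584 = 16.
  k = 2: m = 8, d = 16, a = ⌊(13 + 8)/16⌋ = 1; p/q = (1·40 + 13)/(1·3 + 1) = 53/4; p² − 176·q² = 2809 − 2816 = -7.
  k = 3: m = 8, d = 7, a = ⌊(13 + 8)/7⌋ = 3; p/q = (3·53 + 40)/(3·4 + 3) = 199/15; p² − 176·q² = 39601 − 39600 = 1.
  The first convergent with p² − 176·q² = 1 gives the fundamental solution (x₁, y₁) = (199, 15).
Step 2: Apply the recurrence (x_{n+1}, y_{n+1}) = (x₁x_n + 176y₁y_n, x₁y_n + y₁x_n) repeatedly.
  From (x_1, y_1) = (199, 15): x_2 = 199·199 + 176·15·15 = 79201; y_2 = 199·15 + 15·199 = 5970.
Step 3: Verify x_2² - 176·y_2² = 6272798401 - 6272798400 = 1 (should be 1). ✓

(x_1, y_1) = (199, 15); (x_2, y_2) = (79201, 5970).


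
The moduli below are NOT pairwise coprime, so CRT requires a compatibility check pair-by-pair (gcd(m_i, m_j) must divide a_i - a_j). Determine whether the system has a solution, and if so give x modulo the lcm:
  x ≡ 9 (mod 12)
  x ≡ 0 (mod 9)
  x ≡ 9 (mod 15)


Moduli 12, 9, 15 are not pairwise coprime, so CRT works modulo lcm(m_i) when all pairwise compatibility conditions hold.
Pairwise compatibility: gcd(m_i, m_j) must divide a_i - a_j for every pair.
Merge one congruence at a time:
  Start: x ≡ 9 (mod 12).
  Combine with x ≡ 0 (mod 9): gcd(12, 9) = 3; 0 - 9 = -9, which IS divisible by 3, so compatible.
    Write x = 9 + 12·t and substitute into x ≡ 0 (mod 9): 12·t ≡ 0 − 9 = -9 (mod 9).
    Divide the congruence (and modulus) by g = 3: 4·t ≡ -3 (mod 3).
    Reduce coefficients mod 3: 1·t ≡ 0 (mod 3).
    So t ≡ 0 (mod 3).
    Then x = 9 + 12·0 = 9, valid modulo lcm(12, 9) = 36: x ≡ 9 (mod 36).
  Combine with x ≡ 9 (mod 15): gcd(36, 15) = 3; 9 - 9 = 0, which IS divisible by 3, so compatible.
    Write x = 9 + 36·t and substitute into x ≡ 9 (mod 15): 36·t ≡ 9 − 9 = 0 (mod 15).
    Divide the congruence (and modulus) by g = 3: 12·t ≡ 0 (mod 5).
    Reduce coefficients mod 5: 2·t ≡ 0 (mod 5).
    The inverse of 2 mod 5 is 3 (since 2·3 = 6 = 1·5 + 1), so t ≡ 3·0 = 0 ≡ 0 (mod 5).
    Then x = 9 + 36·0 = 9, valid modulo lcm(36, 15) = 180: x ≡ 9 (mod 180).
Verify: 9 mod 12 = 9, 9 mod 9 = 0, 9 mod 15 = 9.

x ≡ 9 (mod 180).


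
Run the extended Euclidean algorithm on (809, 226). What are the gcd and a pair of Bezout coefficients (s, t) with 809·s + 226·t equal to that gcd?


Euclidean algorithm on (809, 226) — divide until remainder is 0:
  809 = 3 · 226 + 131
  226 = 1 · 131 + 95
  131 = 1 · 95 + 36
  95 = 2 · 36 + 23
  36 = 1 · 23 + 13
  23 = 1 · 13 + 10
  13 = 1 · 10 + 3
  10 = 3 · 3 + 1
  3 = 3 · 1 + 0
gcd(809, 226) = 1.
Track Bezout coefficients alongside the remainders: start with r₀ = 809 = a·1 + b·0 (s = 1, t = 0) and r₁ = 226 = a·0 + b·1 (s = 0, t = 1); each new remainder r_{k+1} = r_{k-1} − q_k·r_k inherits s_{k+1} = s_{k-1} − q_k·s_k, t_{k+1} = t_{k-1} − q_k·t_k, so r_k = a·s_k + b·t_k at every step:
  q = 3: r = 131, s = 1 − 3·0 = 1, t = 0 − 3·1 = -3  (check: 809·1 + 226·(-3) = 131)
  q = 1: r = 95, s = 0 − 1·1 = -1, t = 1 − 1·(-3) = 4  (check: 809·(-1) + 226·4 = 95)
  q = 1: r = 36, s = 1 − 1·(-1) = 2, t = -3 − 1·4 = -7  (check: 809·2 + 226·(-7) = 36)
  q = 2: r = 23, s = -1 − 2·2 = -5, t = 4 − 2·(-7) = 18  (check: 809·(-5) + 226·18 = 23)
  q = 1: r = 13, s = 2 − 1·(-5) = 7, t = -7 − 1·18 = -25  (check: 809·7 + 226·(-25) = 13)
  q = 1: r = 10, s = -5 − 1·7 = -12, t = 18 − 1·(-25) = 43  (check: 809·(-12) + 226·43 = 10)
  q = 1: r = 3, s = 7 − 1·(-12) = 19, t = -25 − 1·43 = -68  (check: 809·19 + 226·(-68) = 3)
  q = 3: r = 1, s = -12 − 3·19 = -69, t = 43 − 3·(-68) = 247  (check: 809·(-69) + 226·247 = 1)
The row with r = 1 (the gcd) gives the Bezout coefficients s = -69, t = 247.
Result: 809 · (-69) + 226 · (247) = 1.

gcd(809, 226) = 1; s = -69, t = 247 (check: 809·(-69) + 226·247 = 1).


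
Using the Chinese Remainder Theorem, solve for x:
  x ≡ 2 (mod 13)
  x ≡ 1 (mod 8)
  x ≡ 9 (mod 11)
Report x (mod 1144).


Moduli 13, 8, 11 are pairwise coprime; by CRT there is a unique solution modulo M = 13 · 8 · 11 = 1144.
Solve pairwise, accumulating the modulus:
  Start with x ≡ 2 (mod 13).
  Combine with x ≡ 1 (mod 8): since gcd(13, 8) = 1, we get a unique residue mod 104.
    Write x = 2 + 13·t and substitute into x ≡ 1 (mod 8): 13·t ≡ 1 − 2 = -1 (mod 8).
    Reduce coefficients mod 8: 5·t ≡ 7 (mod 8).
    The inverse of 5 mod 8 is 5 (since 5·5 = 25 = 3·8 + 1), so t ≡ 5·7 = 35 ≡ 3 (mod 8).
    Then x = 2 + 13·3 = 41, valid modulo lcm(13, 8) = 104: x ≡ 41 (mod 104).
  Combine with x ≡ 9 (mod 11): since gcd(104, 11) = 1, we get a unique residue mod 1144.
    Write x = 41 + 104·t and substitute into x ≡ 9 (mod 11): 104·t ≡ 9 − 41 = -32 (mod 11).
    Reduce coefficients mod 11: 5·t ≡ 1 (mod 11).
    The inverse of 5 mod 11 is 9 (since 5·9 = 45 = 4·11 + 1), so t ≡ 9·1 = 9 ≡ 9 (mod 11).
    Then x = 41 + 104·9 = 977, valid modulo lcm(104, 11) = 1144: x ≡ 977 (mod 1144).
Verify: 977 mod 13 = 2 ✓, 977 mod 8 = 1 ✓, 977 mod 11 = 9 ✓.

x ≡ 977 (mod 1144).


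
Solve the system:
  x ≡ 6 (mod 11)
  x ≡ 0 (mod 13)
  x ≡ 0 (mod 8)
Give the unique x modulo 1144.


Moduli 11, 13, 8 are pairwise coprime; by CRT there is a unique solution modulo M = 11 · 13 · 8 = 1144.
Solve pairwise, accumulating the modulus:
  Start with x ≡ 6 (mod 11).
  Combine with x ≡ 0 (mod 13): since gcd(11, 13) = 1, we get a unique residue mod 143.
    Write x = 6 + 11·t and substitute into x ≡ 0 (mod 13): 11·t ≡ 0 − 6 = -6 (mod 13).
    Reduce coefficients mod 13: 11·t ≡ 7 (mod 13).
    The inverse of 11 mod 13 is 6 (since 11·6 = 66 = 5·13 + 1), so t ≡ 6·7 = 42 ≡ 3 (mod 13).
    Then x = 6 + 11·3 = 39, valid modulo lcm(11, 13) = 143: x ≡ 39 (mod 143).
  Combine with x ≡ 0 (mod 8): since gcd(143, 8) = 1, we get a unique residue mod 1144.
    Write x = 39 + 143·t and substitute into x ≡ 0 (mod 8): 143·t ≡ 0 − 39 = -39 (mod 8).
    Reduce coefficients mod 8: 7·t ≡ 1 (mod 8).
    The inverse of 7 mod 8 is 7 (since 7·7 = 49 = 6·8 + 1), so t ≡ 7·1 = 7 ≡ 7 (mod 8).
    Then x = 39 + 143·7 = 1040, valid modulo lcm(143, 8) = 1144: x ≡ 1040 (mod 1144).
Verify: 1040 mod 11 = 6 ✓, 1040 mod 13 = 0 ✓, 1040 mod 8 = 0 ✓.

x ≡ 1040 (mod 1144).


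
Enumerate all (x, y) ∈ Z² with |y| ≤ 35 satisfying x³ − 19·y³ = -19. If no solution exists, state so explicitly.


The equation is x³ - 19y³ = -19. For fixed y, x³ = 19·y³ − 19, so a solution requires the RHS to be a perfect cube.
Strategy: iterate y from -35 to 35, compute RHS = 19·y³ − 19, and check whether it is a (positive or negative) perfect cube.
Check small values of y:
  y = 0: RHS = -19 is not a perfect cube.
  y = 1: RHS = 0 = (0)³ ⇒ x = 0 works.
  y = -1: RHS = -38 is not a perfect cube.
  y = 2: RHS = 133 is not a perfect cube.
  y = -2: RHS = -171 is not a perfect cube.
  y = 3: RHS = 494 is not a perfect cube.
  y = -3: RHS = -532 is not a perfect cube.
Continuing the search up to |y| = 35 finds no further solutions beyond those listed.
Collected solutions: (0, 1).

Solutions (with |y| ≤ 35): (0, 1).


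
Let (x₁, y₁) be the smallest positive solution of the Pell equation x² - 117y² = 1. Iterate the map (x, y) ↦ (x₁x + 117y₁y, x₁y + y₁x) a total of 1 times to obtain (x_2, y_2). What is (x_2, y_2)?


Step 1: Find the fundamental solution (x₁, y₁) of x² - 117y² = 1.
  Expand √117 as a continued fraction. a₀ = ⌊√117⌋ = 10; iterate m_{k+1} = d_k·a_k − m_k, d_{k+1} = (117 − m_{k+1}²)/d_k, a_{k+1} = ⌊(a₀ + m_{k+1})/d_{k+1}⌋ (starting m₀ = 0, d₀ = 1), with convergents p_k = a_k·p_{k-1} + p_{k-2}, q_k = a_k·q_{k-1} + q_{k-2} (p₋₁ = 1, q₋₁ = 0):
  k = 0: a₀ = 10; p₀/q₀ = 10/1; p₀² − 117·q₀² = 100 − 117 = -17.
  k = 1: m = 10, d = 17, a = ⌊(10 + 10)/17⌋ = 1; p/q = (1·10 + 1)/(1·1 + 0) = 11/1; p² − 117·q² = 121 − 117 = 4.
  k = 2: m = 7, d = 4, a = ⌊(10 + 7)/4⌋ = 4; p/q = (4·11 + 10)/(4·1 + 1) = 54/5; p² − 117·q² = 2916 − 2925 = -9.
  k = 3: m = 9, d = 9, a = ⌊(10 + 9)/9⌋ = 2; p/q = (2·54 + 11)/(2·5 + 1) = 119/11; p² − 117·q² = 14161 − 14157 = 4.
  k = 4: m = 9, d = 4, a = ⌊(10 + 9)/4⌋ = 4; p/q = (4·119 + 54)/(4·11 + 5) = 530/49; p² − 117·q² = 280900 − 280917 = -17.
  k = 5: m = 7, d = 17, a = ⌊(10 + 7)/17⌋ = 1; p/q = (1·530 + 119)/(1·49 + 11) = 649/60; p² − 117·q² = 421201 − 421200 = 1.
  The first convergent with p² − 117·q² = 1 gives the fundamental solution (x₁, y₁) = (649, 60).
Step 2: Apply the recurrence (x_{n+1}, y_{n+1}) = (x₁x_n + 117y₁y_n, x₁y_n + y₁x_n) repeatedly.
  From (x_1, y_1) = (649, 60): x_2 = 649·649 + 117·60·60 = 842401; y_2 = 649·60 + 60·649 = 77880.
Step 3: Verify x_2² - 117·y_2² = 709639444801 - 709639444800 = 1 (should be 1). ✓

(x_1, y_1) = (649, 60); (x_2, y_2) = (842401, 77880).


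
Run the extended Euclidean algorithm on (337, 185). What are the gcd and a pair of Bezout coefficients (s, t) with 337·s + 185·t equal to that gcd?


Euclidean algorithm on (337, 185) — divide until remainder is 0:
  337 = 1 · 185 + 152
  185 = 1 · 152 + 33
  152 = 4 · 33 + 20
  33 = 1 · 20 + 13
  20 = 1 · 13 + 7
  13 = 1 · 7 + 6
  7 = 1 · 6 + 1
  6 = 6 · 1 + 0
gcd(337, 185) = 1.
Track Bezout coefficients alongside the remainders: start with r₀ = 337 = a·1 + b·0 (s = 1, t = 0) and r₁ = 185 = a·0 + b·1 (s = 0, t = 1); each new remainder r_{k+1} = r_{k-1} − q_k·r_k inherits s_{k+1} = s_{k-1} − q_k·s_k, t_{k+1} = t_{k-1} − q_k·t_k, so r_k = a·s_k + b·t_k at every step:
  q = 1: r = 152, s = 1 − 1·0 = 1, t = 0 − 1·1 = -1  (check: 337·1 + 185·(-1) = 152)
  q = 1: r = 33, s = 0 − 1·1 = -1, t = 1 − 1·(-1) = 2  (check: 337·(-1) + 185·2 = 33)
  q = 4: r = 20, s = 1 − 4·(-1) = 5, t = -1 − 4·2 = -9  (check: 337·5 + 185·(-9) = 20)
  q = 1: r = 13, s = -1 − 1·5 = -6, t = 2 − 1·(-9) = 11  (check: 337·(-6) + 185·11 = 13)
  q = 1: r = 7, s = 5 − 1·(-6) = 11, t = -9 − 1·11 = -20  (check: 337·11 + 185·(-20) = 7)
  q = 1: r = 6, s = -6 − 1·11 = -17, t = 11 − 1·(-20) = 31  (check: 337·(-17) + 185·31 = 6)
  q = 1: r = 1, s = 11 − 1·(-17) = 28, t = -20 − 1·31 = -51  (check: 337·28 + 185·(-51) = 1)
The row with r = 1 (the gcd) gives the Bezout coefficients s = 28, t = -51.
Result: 337 · (28) + 185 · (-51) = 1.

gcd(337, 185) = 1; s = 28, t = -51 (check: 337·28 + 185·(-51) = 1).


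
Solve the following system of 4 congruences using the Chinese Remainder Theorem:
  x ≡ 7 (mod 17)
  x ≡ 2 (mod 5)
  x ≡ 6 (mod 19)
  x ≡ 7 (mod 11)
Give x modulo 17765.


Product of moduli M = 17 · 5 · 19 · 11 = 17765.
Merge one congruence at a time:
  Start: x ≡ 7 (mod 17).
  Combine with x ≡ 2 (mod 5); new modulus lcm = 85.
    Write x = 7 + 17·t and substitute into x ≡ 2 (mod 5): 17·t ≡ 2 − 7 = -5 (mod 5).
    Reduce coefficients mod 5: 2·t ≡ 0 (mod 5).
    The inverse of 2 mod 5 is 3 (since 2·3 = 6 = 1·5 + 1), so t ≡ 3·0 = 0 ≡ 0 (mod 5).
    Then x = 7 + 17·0 = 7, valid modulo lcm(17, 5) = 85: x ≡ 7 (mod 85).
  Combine with x ≡ 6 (mod 19); new modulus lcm = 1615.
    Write x = 7 + 85·t and substitute into x ≡ 6 (mod 19): 85·t ≡ 6 − 7 = -1 (mod 19).
    Reduce coefficients mod 19: 9·t ≡ 18 (mod 19).
    The inverse of 9 mod 19 is 17 (since 9·17 = 153 = 8·19 + 1), so t ≡ 17·18 = 306 ≡ 2 (mod 19).
    Then x = 7 + 85·2 = 177, valid modulo lcm(85, 19) = 1615: x ≡ 177 (mod 1615).
  Combine with x ≡ 7 (mod 11); new modulus lcm = 17765.
    Write x = 177 + 1615·t and substitute into x ≡ 7 (mod 11): 1615·t ≡ 7 − 177 = -170 (mod 11).
    Reduce coefficients mod 11: 9·t ≡ 6 (mod 11).
    The inverse of 9 mod 11 is 5 (since 9·5 = 45 = 4·11 + 1), so t ≡ 5·6 = 30 ≡ 8 (mod 11).
    Then x = 177 + 1615·8 = 13097, valid modulo lcm(1615, 11) = 17765: x ≡ 13097 (mod 17765).
Verify against each original: 13097 mod 17 = 7, 13097 mod 5 = 2, 13097 mod 19 = 6, 13097 mod 11 = 7.

x ≡ 13097 (mod 17765).


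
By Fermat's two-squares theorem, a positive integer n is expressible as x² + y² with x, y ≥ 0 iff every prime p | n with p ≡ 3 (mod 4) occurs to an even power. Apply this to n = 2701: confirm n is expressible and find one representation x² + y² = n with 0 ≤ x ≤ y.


Step 1: Factor n = 2701 = 37 · 73.
Step 2: Check the mod-4 condition on each prime factor: 37 ≡ 1 (mod 4), exponent 1; 73 ≡ 1 (mod 4), exponent 1.
All primes ≡ 3 (mod 4) appear to even exponent (or don't appear), so by the two-squares theorem n IS expressible as a sum of two squares.
Step 3: Build a representation. Here n = 37 · 73 is a product of primes ≡ 1 (mod 4). Each prime p ≡ 1 (mod 4) is itself a sum of two squares; find a² by testing p − a² for a perfect square:
  37: 37 − 1² = 36 = 6² ⇒ 37 = 1² + 6².
  73: 73 − 1² = 72, 73 − 2² = 69, 73 − 3² = 64 = 8² ⇒ 73 = 3² + 8².
  Combine using the Brahmagupta–Fibonacci identity (a² + b²)(c² + d²) = (ac − bd)² + (ad + bc)² = (ac + bd)² + (ad − bc)²:
  37 · 73 = 2701: from (1² + 6²)(3² + 8²), take (1·3 − 6·8, 1·8 + 6·3) = (3 − 48, 8 + 18) = (-45, 26); dropping signs (only squares matter) gives (45, 26); check 45² + 26² = 2025 + 676 = 2701 ✓.
Step 4: Order so x ≤ y and verify: 26² + 45² = 676 + 2025 = 2701 = n. ✓

n = 2701 = 26² + 45² (one valid representation with x ≤ y).


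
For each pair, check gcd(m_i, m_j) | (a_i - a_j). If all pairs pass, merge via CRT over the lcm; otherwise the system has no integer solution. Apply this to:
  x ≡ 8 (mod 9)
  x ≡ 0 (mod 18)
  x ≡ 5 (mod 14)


Moduli 9, 18, 14 are not pairwise coprime, so CRT works modulo lcm(m_i) when all pairwise compatibility conditions hold.
Pairwise compatibility: gcd(m_i, m_j) must divide a_i - a_j for every pair.
Merge one congruence at a time:
  Start: x ≡ 8 (mod 9).
  Combine with x ≡ 0 (mod 18): gcd(9, 18) = 9, and 0 - 8 = -8 is NOT divisible by 9.
    ⇒ system is inconsistent (no integer solution).

No solution (the system is inconsistent).


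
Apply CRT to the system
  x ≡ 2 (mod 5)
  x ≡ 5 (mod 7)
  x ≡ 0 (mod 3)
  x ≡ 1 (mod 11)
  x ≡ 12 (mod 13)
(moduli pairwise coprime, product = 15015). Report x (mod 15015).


Product of moduli M = 5 · 7 · 3 · 11 · 13 = 15015.
Merge one congruence at a time:
  Start: x ≡ 2 (mod 5).
  Combine with x ≡ 5 (mod 7); new modulus lcm = 35.
    Write x = 2 + 5·t and substitute into x ≡ 5 (mod 7): 5·t ≡ 5 − 2 = 3 (mod 7).
    The inverse of 5 mod 7 is 3 (since 5·3 = 15 = 2·7 + 1), so t ≡ 3·3 = 9 ≡ 2 (mod 7).
    Then x = 2 + 5·2 = 12, valid modulo lcm(5, 7) = 35: x ≡ 12 (mod 35).
  Combine with x ≡ 0 (mod 3); new modulus lcm = 105.
    Write x = 12 + 35·t and substitute into x ≡ 0 (mod 3): 35·t ≡ 0 − 12 = -12 (mod 3).
    Reduce coefficients mod 3: 2·t ≡ 0 (mod 3).
    The inverse of 2 mod 3 is 2 (since 2·2 = 4 = 1·3 + 1), so t ≡ 2·0 = 0 ≡ 0 (mod 3).
    Then x = 12 + 35·0 = 12, valid modulo lcm(35, 3) = 105: x ≡ 12 (mod 105).
  Combine with x ≡ 1 (mod 11); new modulus lcm = 1155.
    Write x = 12 + 105·t and substitute into x ≡ 1 (mod 11): 105·t ≡ 1 − 12 = -11 (mod 11).
    Reduce coefficients mod 11: 6·t ≡ 0 (mod 11).
    The inverse of 6 mod 11 is 2 (since 6·2 = 12 = 1·11 + 1), so t ≡ 2·0 = 0 ≡ 0 (mod 11).
    Then x = 12 + 105·0 = 12, valid modulo lcm(105, 11) = 1155: x ≡ 12 (mod 1155).
  Combine with x ≡ 12 (mod 13); new modulus lcm = 15015.
    Write x = 12 + 1155·t and substitute into x ≡ 12 (mod 13): 1155·t ≡ 12 − 12 = 0 (mod 13).
    Reduce coefficients mod 13: 11·t ≡ 0 (mod 13).
    The inverse of 11 mod 13 is 6 (since 11·6 = 66 = 5·13 + 1), so t ≡ 6·0 = 0 ≡ 0 (mod 13).
    Then x = 12 + 1155·0 = 12, valid modulo lcm(1155, 13) = 15015: x ≡ 12 (mod 15015).
Verify against each original: 12 mod 5 = 2, 12 mod 7 = 5, 12 mod 3 = 0, 12 mod 11 = 1, 12 mod 13 = 12.

x ≡ 12 (mod 15015).


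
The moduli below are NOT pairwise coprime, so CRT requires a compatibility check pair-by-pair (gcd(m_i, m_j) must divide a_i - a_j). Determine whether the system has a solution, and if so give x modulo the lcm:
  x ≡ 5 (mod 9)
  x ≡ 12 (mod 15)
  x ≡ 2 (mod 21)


Moduli 9, 15, 21 are not pairwise coprime, so CRT works modulo lcm(m_i) when all pairwise compatibility conditions hold.
Pairwise compatibility: gcd(m_i, m_j) must divide a_i - a_j for every pair.
Merge one congruence at a time:
  Start: x ≡ 5 (mod 9).
  Combine with x ≡ 12 (mod 15): gcd(9, 15) = 3, and 12 - 5 = 7 is NOT divisible by 3.
    ⇒ system is inconsistent (no integer solution).

No solution (the system is inconsistent).


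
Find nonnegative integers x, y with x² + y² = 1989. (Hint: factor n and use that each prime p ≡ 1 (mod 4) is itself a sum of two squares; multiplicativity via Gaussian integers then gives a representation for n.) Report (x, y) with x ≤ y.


Step 1: Factor n = 1989 = 3^2 · 13 · 17.
Step 2: Check the mod-4 condition on each prime factor: 3 ≡ 3 (mod 4), exponent 2 (must be even); 13 ≡ 1 (mod 4), exponent 1; 17 ≡ 1 (mod 4), exponent 1.
All primes ≡ 3 (mod 4) appear to even exponent (or don't appear), so by the two-squares theorem n IS expressible as a sum of two squares.
Step 3: Build a representation. Group n = k² · m with k = 3 and m = 13 · 17 = 221 (a product of primes ≡ 1 (mod 4)); a representation of m scales to one of n via (k·x)² + (k·y)² = k²(x² + y²). Each prime p ≡ 1 (mod 4) is itself a sum of two squares; find a² by testing p − a² for a perfect square:
  13: 13 − 1² = 12, 13 − 2² = 9 = 3² ⇒ 13 = 2² + 3².
  17: 17 − 1² = 16 = 4² ⇒ 17 = 1² + 4².
  Combine using the Brahmagupta–Fibonacci identity (a² + b²)(c² + d²) = (ac − bd)² + (ad + bc)² = (ac + bd)² + (ad − bc)²:
  13 · 17 = 221: from (2² + 3²)(1² + 4²), take (2·1 − 3·4, 2·4 + 3·1) = (2 − 12, 8 + 3) = (-10, 11); dropping signs (only squares matter) gives (10, 11); check 10² + 11² = 100 + 121 = 221 ✓.
  Scale by k = 3: (3·10, 3·11) = (30, 33).
Step 4: Order so x ≤ y and verify: 30² + 33² = 900 + 1089 = 1989 = n. ✓

n = 1989 = 30² + 33² (one valid representation with x ≤ y).


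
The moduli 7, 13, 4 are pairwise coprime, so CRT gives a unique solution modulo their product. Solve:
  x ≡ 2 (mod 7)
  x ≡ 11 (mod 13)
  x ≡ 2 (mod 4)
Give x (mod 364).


Moduli 7, 13, 4 are pairwise coprime; by CRT there is a unique solution modulo M = 7 · 13 · 4 = 364.
Solve pairwise, accumulating the modulus:
  Start with x ≡ 2 (mod 7).
  Combine with x ≡ 11 (mod 13): since gcd(7, 13) = 1, we get a unique residue mod 91.
    Write x = 2 + 7·t and substitute into x ≡ 11 (mod 13): 7·t ≡ 11 − 2 = 9 (mod 13).
    The inverse of 7 mod 13 is 2 (since 7·2 = 14 = 1·13 + 1), so t ≡ 2·9 = 18 ≡ 5 (mod 13).
    Then x = 2 + 7·5 = 37, valid modulo lcm(7, 13) = 91: x ≡ 37 (mod 91).
  Combine with x ≡ 2 (mod 4): since gcd(91, 4) = 1, we get a unique residue mod 364.
    Write x = 37 + 91·t and substitute into x ≡ 2 (mod 4): 91·t ≡ 2 − 37 = -35 (mod 4).
    Reduce coefficients mod 4: 3·t ≡ 1 (mod 4).
    The inverse of 3 mod 4 is 3 (since 3·3 = 9 = 2·4 + 1), so t ≡ 3·1 = 3 ≡ 3 (mod 4).
    Then x = 37 + 91·3 = 310, valid modulo lcm(91, 4) = 364: x ≡ 310 (mod 364).
Verify: 310 mod 7 = 2 ✓, 310 mod 13 = 11 ✓, 310 mod 4 = 2 ✓.

x ≡ 310 (mod 364).


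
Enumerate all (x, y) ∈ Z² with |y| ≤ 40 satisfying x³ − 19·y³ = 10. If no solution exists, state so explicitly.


The equation is x³ - 19y³ = 10. For fixed y, x³ = 19·y³ + 10, so a solution requires the RHS to be a perfect cube.
Strategy: iterate y from -40 to 40, compute RHS = 19·y³ + 10, and check whether it is a (positive or negative) perfect cube.
Check small values of y:
  y = 0: RHS = 10 is not a perfect cube.
  y = 1: RHS = 29 is not a perfect cube.
  y = -1: RHS = -9 is not a perfect cube.
  y = 2: RHS = 162 is not a perfect cube.
  y = -2: RHS = -142 is not a perfect cube.
  y = 3: RHS = 523 is not a perfect cube.
  y = -3: RHS = -503 is not a perfect cube.
Continuing the search up to |y| = 40 finds no solutions either.
No (x, y) in the scanned range satisfies the equation.

No integer solutions with |y| ≤ 40.


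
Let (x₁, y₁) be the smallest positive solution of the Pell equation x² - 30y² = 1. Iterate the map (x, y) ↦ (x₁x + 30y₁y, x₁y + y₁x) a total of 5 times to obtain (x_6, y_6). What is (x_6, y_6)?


Step 1: Find the fundamental solution (x₁, y₁) of x² - 30y² = 1.
  Expand √30 as a continued fraction. a₀ = ⌊√30⌋ = 5; iterate m_{k+1} = d_k·a_k − m_k, d_{k+1} = (30 − m_{k+1}²)/d_k, a_{k+1} = ⌊(a₀ + m_{k+1})/d_{k+1}⌋ (starting m₀ = 0, d₀ = 1), with convergents p_k = a_k·p_{k-1} + p_{k-2}, q_k = a_k·q_{k-1} + q_{k-2} (p₋₁ = 1, q₋₁ = 0):
  k = 0: a₀ = 5; p₀/q₀ = 5/1; p₀² − 30·q₀² = 25 − 30 = -5.
  k = 1: m = 5, d = 5, a = ⌊(5 + 5)/5⌋ = 2; p/q = (2·5 + 1)/(2·1 + 0) = 11/2; p² − 30·q² = 121 − 120 = 1.
  The first convergent with p² − 30·q² = 1 gives the fundamental solution (x₁, y₁) = (11, 2).
Step 2: Apply the recurrence (x_{n+1}, y_{n+1}) = (x₁x_n + 30y₁y_n, x₁y_n + y₁x_n) repeatedly.
  From (x_1, y_1) = (11, 2): x_2 = 11·11 + 30·2·2 = 241; y_2 = 11·2 + 2·11 = 44.
  From (x_2, y_2) = (241, 44): x_3 = 11·241 + 30·2·44 = 5291; y_3 = 11·44 + 2·241 = 966.
  From (x_3, y_3) = (5291, 966): x_4 = 11·5291 + 30·2·966 = 116161; y_4 = 11·966 + 2·5291 = 21208.
  From (x_4, y_4) = (116161, 21208): x_5 = 11·116161 + 30·2·21208 = 2550251; y_5 = 11·21208 + 2·116161 = 465610.
  From (x_5, y_5) = (2550251, 465610): x_6 = 11·2550251 + 30·2·465610 = 55989361; y_6 = 11·465610 + 2·2550251 = 10222212.
Step 3: Verify x_6² - 30·y_6² = 3134808545188321 - 3134808545188320 = 1 (should be 1). ✓

(x_1, y_1) = (11, 2); (x_6, y_6) = (55989361, 10222212).


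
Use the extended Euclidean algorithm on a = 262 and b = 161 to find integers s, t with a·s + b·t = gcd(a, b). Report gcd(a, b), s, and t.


Euclidean algorithm on (262, 161) — divide until remainder is 0:
  262 = 1 · 161 + 101
  161 = 1 · 101 + 60
  101 = 1 · 60 + 41
  60 = 1 · 41 + 19
  41 = 2 · 19 + 3
  19 = 6 · 3 + 1
  3 = 3 · 1 + 0
gcd(262, 161) = 1.
Track Bezout coefficients alongside the remainders: start with r₀ = 262 = a·1 + b·0 (s = 1, t = 0) and r₁ = 161 = a·0 + b·1 (s = 0, t = 1); each new remainder r_{k+1} = r_{k-1} − q_k·r_k inherits s_{k+1} = s_{k-1} − q_k·s_k, t_{k+1} = t_{k-1} − q_k·t_k, so r_k = a·s_k + b·t_k at every step:
  q = 1: r = 101, s = 1 − 1·0 = 1, t = 0 − 1·1 = -1  (check: 262·1 + 161·(-1) = 101)
  q = 1: r = 60, s = 0 − 1·1 = -1, t = 1 − 1·(-1) = 2  (check: 262·(-1) + 161·2 = 60)
  q = 1: r = 41, s = 1 − 1·(-1) = 2, t = -1 − 1·2 = -3  (check: 262·2 + 161·(-3) = 41)
  q = 1: r = 19, s = -1 − 1·2 = -3, t = 2 − 1·(-3) = 5  (check: 262·(-3) + 161·5 = 19)
  q = 2: r = 3, s = 2 − 2·(-3) = 8, t = -3 − 2·5 = -13  (check: 262·8 + 161·(-13) = 3)
  q = 6: r = 1, s = -3 − 6·8 = -51, t = 5 − 6·(-13) = 83  (check: 262·(-51) + 161·83 = 1)
The row with r = 1 (the gcd) gives the Bezout coefficients s = -51, t = 83.
Result: 262 · (-51) + 161 · (83) = 1.

gcd(262, 161) = 1; s = -51, t = 83 (check: 262·(-51) + 161·83 = 1).


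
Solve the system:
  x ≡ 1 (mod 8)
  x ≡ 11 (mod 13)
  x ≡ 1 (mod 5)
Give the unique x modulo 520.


Moduli 8, 13, 5 are pairwise coprime; by CRT there is a unique solution modulo M = 8 · 13 · 5 = 520.
Solve pairwise, accumulating the modulus:
  Start with x ≡ 1 (mod 8).
  Combine with x ≡ 11 (mod 13): since gcd(8, 13) = 1, we get a unique residue mod 104.
    Write x = 1 + 8·t and substitute into x ≡ 11 (mod 13): 8·t ≡ 11 − 1 = 10 (mod 13).
    The inverse of 8 mod 13 is 5 (since 8·5 = 40 = 3·13 + 1), so t ≡ 5·10 = 50 ≡ 11 (mod 13).
    Then x = 1 + 8·11 = 89, valid modulo lcm(8, 13) = 104: x ≡ 89 (mod 104).
  Combine with x ≡ 1 (mod 5): since gcd(104, 5) = 1, we get a unique residue mod 520.
    Write x = 89 + 104·t and substitute into x ≡ 1 (mod 5): 104·t ≡ 1 − 89 = -88 (mod 5).
    Reduce coefficients mod 5: 4·t ≡ 2 (mod 5).
    The inverse of 4 mod 5 is 4 (since 4·4 = 16 = 3·5 + 1), so t ≡ 4·2 = 8 ≡ 3 (mod 5).
    Then x = 89 + 104·3 = 401, valid modulo lcm(104, 5) = 520: x ≡ 401 (mod 520).
Verify: 401 mod 8 = 1 ✓, 401 mod 13 = 11 ✓, 401 mod 5 = 1 ✓.

x ≡ 401 (mod 520).


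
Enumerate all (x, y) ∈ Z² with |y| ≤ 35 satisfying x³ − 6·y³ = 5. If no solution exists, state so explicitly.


The equation is x³ - 6y³ = 5. For fixed y, x³ = 6·y³ + 5, so a solution requires the RHS to be a perfect cube.
Strategy: iterate y from -35 to 35, compute RHS = 6·y³ + 5, and check whether it is a (positive or negative) perfect cube.
Check small values of y:
  y = 0: RHS = 5 is not a perfect cube.
  y = 1: RHS = 11 is not a perfect cube.
  y = -1: RHS = -1 = (-1)³ ⇒ x = -1 works.
  y = 2: RHS = 53 is not a perfect cube.
  y = -2: RHS = -43 is not a perfect cube.
  y = 3: RHS = 167 is not a perfect cube.
  y = -3: RHS = -157 is not a perfect cube.
Continuing the search up to |y| = 35 finds no further solutions beyond those listed.
Collected solutions: (-1, -1).

Solutions (with |y| ≤ 35): (-1, -1).


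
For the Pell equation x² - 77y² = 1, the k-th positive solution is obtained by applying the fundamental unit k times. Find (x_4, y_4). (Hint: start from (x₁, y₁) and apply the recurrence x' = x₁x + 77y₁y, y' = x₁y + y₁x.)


Step 1: Find the fundamental solution (x₁, y₁) of x² - 77y² = 1.
  Expand √77 as a continued fraction. a₀ = ⌊√77⌋ = 8; iterate m_{k+1} = d_k·a_k − m_k, d_{k+1} = (77 − m_{k+1}²)/d_k, a_{k+1} = ⌊(a₀ + m_{k+1})/d_{k+1}⌋ (starting m₀ = 0, d₀ = 1), with convergents p_k = a_k·p_{k-1} + p_{k-2}, q_k = a_k·q_{k-1} + q_{k-2} (p₋₁ = 1, q₋₁ = 0):
  k = 0: a₀ = 8; p₀/q₀ = 8/1; p₀² − 77·q₀² = 64 − 77 = -13.
  k = 1: m = 8, d = 13, a = ⌊(8 + 8)/13⌋ = 1; p/q = (1·8 + 1)/(1·1 + 0) = 9/1; p² − 77·q² = 81 − 77 = 4.
  k = 2: m = 5, d = 4, a = ⌊(8 + 5)/4⌋ = 3; p/q = (3·9 + 8)/(3·1 + 1) = 35/4; p² − 77·q² = 1225 − 1232 = -7.
  k = 3: m = 7, d = 7, a = ⌊(8 + 7)/7⌋ = 2; p/q = (2·35 + 9)/(2·4 + 1) = 79/9; p² − 77·q² = 6241 − 6237 = 4.
  k = 4: m = 7, d = 4, a = ⌊(8 + 7)/4⌋ = 3; p/q = (3·79 + 35)/(3·9 + 4) = 272/31; p² − 77·q² = 73984 − 73997 = -13.
  k = 5: m = 5, d = 13, a = ⌊(8 + 5)/13⌋ = 1; p/q = (1·272 + 79)/(1·31 + 9) = 351/40; p² − 77·q² = 123201 − 123200 = 1.
  The first convergent with p² − 77·q² = 1 gives the fundamental solution (x₁, y₁) = (351, 40).
Step 2: Apply the recurrence (x_{n+1}, y_{n+1}) = (x₁x_n + 77y₁y_n, x₁y_n + y₁x_n) repeatedly.
  From (x_1, y_1) = (351, 40): x_2 = 351·351 + 77·40·40 = 246401; y_2 = 351·40 + 40·351 = 28080.
  From (x_2, y_2) = (246401, 28080): x_3 = 351·246401 + 77·40·28080 = 172973151; y_3 = 351·28080 + 40·246401 = 19712120.
  From (x_3, y_3) = (172973151, 19712120): x_4 = 351·172973151 + 77·40·19712120 = 121426905601; y_4 = 351·19712120 + 40·172973151 = 13837880160.
Step 3: Verify x_4² - 77·y_4² = 14744493403834165171201 - 14744493403834165171200 = 1 (should be 1). ✓

(x_1, y_1) = (351, 40); (x_4, y_4) = (121426905601, 13837880160).


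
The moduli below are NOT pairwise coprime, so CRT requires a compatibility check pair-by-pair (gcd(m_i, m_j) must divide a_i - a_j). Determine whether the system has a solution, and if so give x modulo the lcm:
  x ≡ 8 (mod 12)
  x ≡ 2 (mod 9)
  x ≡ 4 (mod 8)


Moduli 12, 9, 8 are not pairwise coprime, so CRT works modulo lcm(m_i) when all pairwise compatibility conditions hold.
Pairwise compatibility: gcd(m_i, m_j) must divide a_i - a_j for every pair.
Merge one congruence at a time:
  Start: x ≡ 8 (mod 12).
  Combine with x ≡ 2 (mod 9): gcd(12, 9) = 3; 2 - 8 = -6, which IS divisible by 3, so compatible.
    Write x = 8 + 12·t and substitute into x ≡ 2 (mod 9): 12·t ≡ 2 − 8 = -6 (mod 9).
    Divide the congruence (and modulus) by g = 3: 4·t ≡ -2 (mod 3).
    Reduce coefficients mod 3: 1·t ≡ 1 (mod 3).
    So t ≡ 1 (mod 3).
    Then x = 8 + 12·1 = 20, valid modulo lcm(12, 9) = 36: x ≡ 20 (mod 36).
  Combine with x ≡ 4 (mod 8): gcd(36, 8) = 4; 4 - 20 = -16, which IS divisible by 4, so compatible.
    Write x = 20 + 36·t and substitute into x ≡ 4 (mod 8): 36·t ≡ 4 − 20 = -16 (mod 8).
    Divide the congruence (and modulus) by g = 4: 9·t ≡ -4 (mod 2).
    Reduce coefficients mod 2: 1·t ≡ 0 (mod 2).
    So t ≡ 0 (mod 2).
    Then x = 20 + 36·0 = 20, valid modulo lcm(36, 8) = 72: x ≡ 20 (mod 72).
Verify: 20 mod 12 = 8, 20 mod 9 = 2, 20 mod 8 = 4.

x ≡ 20 (mod 72).


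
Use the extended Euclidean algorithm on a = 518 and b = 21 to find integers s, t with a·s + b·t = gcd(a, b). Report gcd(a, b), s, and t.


Euclidean algorithm on (518, 21) — divide until remainder is 0:
  518 = 24 · 21 + 14
  21 = 1 · 14 + 7
  14 = 2 · 7 + 0
gcd(518, 21) = 7.
Track Bezout coefficients alongside the remainders: start with r₀ = 518 = a·1 + b·0 (s = 1, t = 0) and r₁ = 21 = a·0 + b·1 (s = 0, t = 1); each new remainder r_{k+1} = r_{k-1} − q_k·r_k inherits s_{k+1} = s_{k-1} − q_k·s_k, t_{k+1} = t_{k-1} − q_k·t_k, so r_k = a·s_k + b·t_k at every step:
  q = 24: r = 14, s = 1 − 24·0 = 1, t = 0 − 24·1 = -24  (check: 518·1 + 21·(-24) = 14)
  q = 1: r = 7, s = 0 − 1·1 = -1, t = 1 − 1·(-24) = 25  (check: 518·(-1) + 21·25 = 7)
The row with r = 7 (the gcd) gives the Bezout coefficients s = -1, t = 25.
Result: 518 · (-1) + 21 · (25) = 7.

gcd(518, 21) = 7; s = -1, t = 25 (check: 518·(-1) + 21·25 = 7).


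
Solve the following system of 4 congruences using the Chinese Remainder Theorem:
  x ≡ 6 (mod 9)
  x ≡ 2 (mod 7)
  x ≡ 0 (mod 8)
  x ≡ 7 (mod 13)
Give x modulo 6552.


Product of moduli M = 9 · 7 · 8 · 13 = 6552.
Merge one congruence at a time:
  Start: x ≡ 6 (mod 9).
  Combine with x ≡ 2 (mod 7); new modulus lcm = 63.
    Write x = 6 + 9·t and substitute into x ≡ 2 (mod 7): 9·t ≡ 2 − 6 = -4 (mod 7).
    Reduce coefficients mod 7: 2·t ≡ 3 (mod 7).
    The inverse of 2 mod 7 is 4 (since 2·4 = 8 = 1·7 + 1), so t ≡ 4·3 = 12 ≡ 5 (mod 7).
    Then x = 6 + 9·5 = 51, valid modulo lcm(9, 7) = 63: x ≡ 51 (mod 63).
  Combine with x ≡ 0 (mod 8); new modulus lcm = 504.
    Write x = 51 + 63·t and substitute into x ≡ 0 (mod 8): 63·t ≡ 0 − 51 = -51 (mod 8).
    Reduce coefficients mod 8: 7·t ≡ 5 (mod 8).
    The inverse of 7 mod 8 is 7 (since 7·7 = 49 = 6·8 + 1), so t ≡ 7·5 = 35 ≡ 3 (mod 8).
    Then x = 51 + 63·3 = 240, valid modulo lcm(63, 8) = 504: x ≡ 240 (mod 504).
  Combine with x ≡ 7 (mod 13); new modulus lcm = 6552.
    Write x = 240 + 504·t and substitute into x ≡ 7 (mod 13): 504·t ≡ 7 − 240 = -233 (mod 13).
    Reduce coefficients mod 13: 10·t ≡ 1 (mod 13).
    The inverse of 10 mod 13 is 4 (since 10·4 = 40 = 3·13 + 1), so t ≡ 4·1 = 4 ≡ 4 (mod 13).
    Then x = 240 + 504·4 = 2256, valid modulo lcm(504, 13) = 6552: x ≡ 2256 (mod 6552).
Verify against each original: 2256 mod 9 = 6, 2256 mod 7 = 2, 2256 mod 8 = 0, 2256 mod 13 = 7.

x ≡ 2256 (mod 6552).


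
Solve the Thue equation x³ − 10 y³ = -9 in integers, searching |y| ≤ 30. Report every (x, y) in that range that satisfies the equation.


The equation is x³ - 10y³ = -9. For fixed y, x³ = 10·y³ − 9, so a solution requires the RHS to be a perfect cube.
Strategy: iterate y from -30 to 30, compute RHS = 10·y³ − 9, and check whether it is a (positive or negative) perfect cube.
Check small values of y:
  y = 0: RHS = -9 is not a perfect cube.
  y = 1: RHS = 1 = (1)³ ⇒ x = 1 works.
  y = -1: RHS = -19 is not a perfect cube.
  y = 2: RHS = 71 is not a perfect cube.
  y = -2: RHS = -89 is not a perfect cube.
  y = 3: RHS = 261 is not a perfect cube.
  y = -3: RHS = -279 is not a perfect cube.
Continuing the search up to |y| = 30 finds no further solutions beyond those listed.
Collected solutions: (1, 1).

Solutions (with |y| ≤ 30): (1, 1).


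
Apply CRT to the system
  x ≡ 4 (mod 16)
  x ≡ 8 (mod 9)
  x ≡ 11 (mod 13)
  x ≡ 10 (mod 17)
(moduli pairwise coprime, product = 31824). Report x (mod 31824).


Product of moduli M = 16 · 9 · 13 · 17 = 31824.
Merge one congruence at a time:
  Start: x ≡ 4 (mod 16).
  Combine with x ≡ 8 (mod 9); new modulus lcm = 144.
    Write x = 4 + 16·t and substitute into x ≡ 8 (mod 9): 16·t ≡ 8 − 4 = 4 (mod 9).
    Reduce coefficients mod 9: 7·t ≡ 4 (mod 9).
    The inverse of 7 mod 9 is 4 (since 7·4 = 28 = 3·9 + 1), so t ≡ 4·4 = 16 ≡ 7 (mod 9).
    Then x = 4 + 16·7 = 116, valid modulo lcm(16, 9) = 144: x ≡ 116 (mod 144).
  Combine with x ≡ 11 (mod 13); new modulus lcm = 1872.
    Write x = 116 + 144·t and substitute into x ≡ 11 (mod 13): 144·t ≡ 11 − 116 = -105 (mod 13).
    Reduce coefficients mod 13: 1·t ≡ 12 (mod 13).
    So t ≡ 12 (mod 13).
    Then x = 116 + 144·12 = 1844, valid modulo lcm(144, 13) = 1872: x ≡ 1844 (mod 1872).
  Combine with x ≡ 10 (mod 17); new modulus lcm = 31824.
    Write x = 1844 + 1872·t and substitute into x ≡ 10 (mod 17): 1872·t ≡ 10 − 1844 = -1834 (mod 17).
    Reduce coefficients mod 17: 2·t ≡ 2 (mod 17).
    The inverse of 2 mod 17 is 9 (since 2·9 = 18 = 1·17 + 1), so t ≡ 9·2 = 18 ≡ 1 (mod 17).
    Then x = 1844 + 1872·1 = 3716, valid modulo lcm(1872, 17) = 31824: x ≡ 3716 (mod 31824).
Verify against each original: 3716 mod 16 = 4, 3716 mod 9 = 8, 3716 mod 13 = 11, 3716 mod 17 = 10.

x ≡ 3716 (mod 31824).


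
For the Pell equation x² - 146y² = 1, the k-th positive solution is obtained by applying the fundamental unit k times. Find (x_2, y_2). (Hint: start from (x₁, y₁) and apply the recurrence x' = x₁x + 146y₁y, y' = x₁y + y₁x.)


Step 1: Find the fundamental solution (x₁, y₁) of x² - 146y² = 1.
  Expand √146 as a continued fraction. a₀ = ⌊√146⌋ = 12; iterate m_{k+1} = d_k·a_k − m_k, d_{k+1} = (146 − m_{k+1}²)/d_k, a_{k+1} = ⌊(a₀ + m_{k+1})/d_{k+1}⌋ (starting m₀ = 0, d₀ = 1), with convergents p_k = a_k·p_{k-1} + p_{k-2}, q_k = a_k·q_{k-1} + q_{k-2} (p₋₁ = 1, q₋₁ = 0):
  k = 0: a₀ = 12; p₀/q₀ = 12/1; p₀² − 146·q₀² = 144 − 146 = -2.
  k = 1: m = 12, d = 2, a = ⌊(12 + 12)/2⌋ = 12; p/q = (12·12 + 1)/(12·1 + 0) = 145/12; p² − 146·q² = 21025 − 21024 = 1.
  The first convergent with p² − 146·q² = 1 gives the fundamental solution (x₁, y₁) = (145, 12).
Step 2: Apply the recurrence (x_{n+1}, y_{n+1}) = (x₁x_n + 146y₁y_n, x₁y_n + y₁x_n) repeatedly.
  From (x_1, y_1) = (145, 12): x_2 = 145·145 + 146·12·12 = 42049; y_2 = 145·12 + 12·145 = 3480.
Step 3: Verify x_2² - 146·y_2² = 1768118401 - 1768118400 = 1 (should be 1). ✓

(x_1, y_1) = (145, 12); (x_2, y_2) = (42049, 3480).


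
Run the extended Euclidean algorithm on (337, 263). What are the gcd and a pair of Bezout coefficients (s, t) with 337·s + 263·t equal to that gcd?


Euclidean algorithm on (337, 263) — divide until remainder is 0:
  337 = 1 · 263 + 74
  263 = 3 · 74 + 41
  74 = 1 · 41 + 33
  41 = 1 · 33 + 8
  33 = 4 · 8 + 1
  8 = 8 · 1 + 0
gcd(337, 263) = 1.
Track Bezout coefficients alongside the remainders: start with r₀ = 337 = a·1 + b·0 (s = 1, t = 0) and r₁ = 263 = a·0 + b·1 (s = 0, t = 1); each new remainder r_{k+1} = r_{k-1} − q_k·r_k inherits s_{k+1} = s_{k-1} − q_k·s_k, t_{k+1} = t_{k-1} − q_k·t_k, so r_k = a·s_k + b·t_k at every step:
  q = 1: r = 74, s = 1 − 1·0 = 1, t = 0 − 1·1 = -1  (check: 337·1 + 263·(-1) = 74)
  q = 3: r = 41, s = 0 − 3·1 = -3, t = 1 − 3·(-1) = 4  (check: 337·(-3) + 263·4 = 41)
  q = 1: r = 33, s = 1 − 1·(-3) = 4, t = -1 − 1·4 = -5  (check: 337·4 + 263·(-5) = 33)
  q = 1: r = 8, s = -3 − 1·4 = -7, t = 4 − 1·(-5) = 9  (check: 337·(-7) + 263·9 = 8)
  q = 4: r = 1, s = 4 − 4·(-7) = 32, t = -5 − 4·9 = -41  (check: 337·32 + 263·(-41) = 1)
The row with r = 1 (the gcd) gives the Bezout coefficients s = 32, t = -41.
Result: 337 · (32) + 263 · (-41) = 1.

gcd(337, 263) = 1; s = 32, t = -41 (check: 337·32 + 263·(-41) = 1).
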